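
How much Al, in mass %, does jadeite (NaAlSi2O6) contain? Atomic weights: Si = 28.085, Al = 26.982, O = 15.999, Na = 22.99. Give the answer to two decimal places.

M(NaAlSi2O6) = 202.136 g/mol.
Al contributes 1 × 26.982 = 26.982 g per mole.
26.982/202.136 = 0.1335 → 13.35%.

13.35 mass %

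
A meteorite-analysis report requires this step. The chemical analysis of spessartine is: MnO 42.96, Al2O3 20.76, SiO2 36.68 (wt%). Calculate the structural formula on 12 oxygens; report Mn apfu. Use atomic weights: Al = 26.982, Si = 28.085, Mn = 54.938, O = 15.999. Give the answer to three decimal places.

2.982 Mn apfu

MnO (M=70.937): mol = 0.60561; Mn = 0.60561, O = 0.60561.
Al2O3 (M=101.961): mol = 0.20361; Al = 0.40722, O = 0.61083.
SiO2 (M=60.083): mol = 0.61049; Si = 0.61049, O = 1.22098.
ΣO = 2.43742; factor = 12/ΣO = 4.92324.
Mn apfu = 0.60561 × 4.92324 = 2.982.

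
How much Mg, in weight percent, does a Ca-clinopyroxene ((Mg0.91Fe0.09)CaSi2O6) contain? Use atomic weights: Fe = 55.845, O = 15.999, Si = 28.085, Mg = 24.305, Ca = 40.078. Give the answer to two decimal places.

10.08 weight percent

Formula mass = 0.91×24.305 + 0.09×55.845 + 1×40.078 + 2×28.085 + 6×15.999 = 219.386 g/mol, of which 22.118 g is Mg.
So Mg makes up 22.118/219.386 = 0.1008 of the mass, i.e. 10.08%.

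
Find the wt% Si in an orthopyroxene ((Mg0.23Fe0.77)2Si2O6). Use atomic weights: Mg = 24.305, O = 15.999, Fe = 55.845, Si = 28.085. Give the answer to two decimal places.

Molar mass of (Mg0.23Fe0.77)2Si2O6: 0.46*24.305 + 1.54*55.845 + 2*28.085 + 6*15.999 = 249.346 g/mol.
Mass of Si per formula unit: 2 × 28.085 = 56.170 g.
Weight fraction Si = 56.170 / 249.346 = 0.2253.

22.53 weight percent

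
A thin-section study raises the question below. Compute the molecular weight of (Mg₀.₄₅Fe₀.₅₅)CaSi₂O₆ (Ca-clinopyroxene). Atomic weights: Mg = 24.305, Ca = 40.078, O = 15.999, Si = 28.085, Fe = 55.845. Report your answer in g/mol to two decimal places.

M = 0.45*24.305 + 0.55*55.845 + 1*40.078 + 2*28.085 + 6*15.999

233.89 g/mol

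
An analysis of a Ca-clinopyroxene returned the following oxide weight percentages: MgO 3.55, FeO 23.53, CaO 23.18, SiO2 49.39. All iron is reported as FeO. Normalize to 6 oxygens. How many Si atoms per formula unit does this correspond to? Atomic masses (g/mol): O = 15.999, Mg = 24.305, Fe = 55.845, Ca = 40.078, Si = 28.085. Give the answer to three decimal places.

1.994 Si apfu

MgO: 3.55/40.304 = 0.08808 mol → 0.08808 mol Mg, 0.08808 mol O.
FeO: 23.53/71.844 = 0.32752 mol → 0.32752 mol Fe, 0.32752 mol O.
CaO: 23.18/56.077 = 0.41336 mol → 0.41336 mol Ca, 0.41336 mol O.
SiO2: 49.39/60.083 = 0.82203 mol → 0.82203 mol Si, 1.64406 mol O.
Total oxygen = 2.47302 mol. Normalization factor = 6/2.47302 = 2.42618.
Si per 6 O = 0.82203 × 2.42618 = 1.994.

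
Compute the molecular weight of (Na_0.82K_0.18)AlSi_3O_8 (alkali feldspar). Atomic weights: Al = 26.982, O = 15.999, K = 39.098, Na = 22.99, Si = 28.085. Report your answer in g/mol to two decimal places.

265.12 g/mol

M = 0.82×22.99 + 0.18×39.098 + 1×26.982 + 3×28.085 + 8×15.999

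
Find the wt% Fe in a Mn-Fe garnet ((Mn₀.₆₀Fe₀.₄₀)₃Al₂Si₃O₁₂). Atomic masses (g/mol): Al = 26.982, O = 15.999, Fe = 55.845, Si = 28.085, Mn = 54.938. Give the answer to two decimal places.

13.51 wt%

Molar mass of (Mn₀.₆₀Fe₀.₄₀)₃Al₂Si₃O₁₂: 1.80·54.938 + 1.20·55.845 + 2·26.982 + 3·28.085 + 12·15.999 = 496.109 g/mol.
Mass of Fe per formula unit: 1.20 × 55.845 = 67.014 g.
Weight fraction Fe = 67.014 / 496.109 = 0.1351.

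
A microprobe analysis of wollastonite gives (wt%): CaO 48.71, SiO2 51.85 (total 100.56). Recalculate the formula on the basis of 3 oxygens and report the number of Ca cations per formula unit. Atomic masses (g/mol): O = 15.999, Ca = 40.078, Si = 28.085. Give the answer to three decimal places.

1.004 Ca apfu

CaO (M=56.077): mol = 0.86863; Ca = 0.86863, O = 0.86863.
SiO2 (M=60.083): mol = 0.86297; Si = 0.86297, O = 1.72594.
ΣO = 2.59457; factor = 3/ΣO = 1.15626.
Ca apfu = 0.86863 × 1.15626 = 1.004.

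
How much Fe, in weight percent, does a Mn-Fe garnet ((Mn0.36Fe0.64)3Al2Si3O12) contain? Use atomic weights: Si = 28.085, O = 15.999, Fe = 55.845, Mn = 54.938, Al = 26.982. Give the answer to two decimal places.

Molar mass of (Mn0.36Fe0.64)3Al2Si3O12: 1.08*54.938 + 1.92*55.845 + 2*26.982 + 3*28.085 + 12*15.999 = 496.762 g/mol.
Mass of Fe per formula unit: 1.92 × 55.845 = 107.222 g.
Weight fraction Fe = 107.222 / 496.762 = 0.2158.

21.58 weight percent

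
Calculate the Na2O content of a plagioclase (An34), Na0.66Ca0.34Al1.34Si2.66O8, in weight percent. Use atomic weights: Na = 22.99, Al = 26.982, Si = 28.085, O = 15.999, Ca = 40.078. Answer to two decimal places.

Molar mass of Na0.66Ca0.34Al1.34Si2.66O8 = 0.66*22.99 + 0.34*40.078 + 1.34*26.982 + 2.66*28.085 + 8*15.999 = 267.654 g/mol.
Each formula unit contains 0.66 Na, equivalent to 0.66/2 = 0.3300 mol Na2O.
M(Na2O) = 2×22.99 + 1×15.999 = 61.979 g/mol.
Mass of Na2O per formula unit = 0.3300 × 61.979 = 20.453 g.
Na2O wt% = 20.453 / 267.654 × 100 = 7.64%.

7.64 wt%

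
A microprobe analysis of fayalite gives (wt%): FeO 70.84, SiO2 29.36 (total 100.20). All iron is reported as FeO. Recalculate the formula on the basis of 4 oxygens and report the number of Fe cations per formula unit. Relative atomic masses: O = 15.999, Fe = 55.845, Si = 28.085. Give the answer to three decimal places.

2.009 Fe apfu

FeO (M=71.844): mol = 0.98603; Fe = 0.98603, O = 0.98603.
SiO2 (M=60.083): mol = 0.48866; Si = 0.48866, O = 0.97732.
ΣO = 1.96335; factor = 4/ΣO = 2.03733.
Fe apfu = 0.98603 × 2.03733 = 2.009.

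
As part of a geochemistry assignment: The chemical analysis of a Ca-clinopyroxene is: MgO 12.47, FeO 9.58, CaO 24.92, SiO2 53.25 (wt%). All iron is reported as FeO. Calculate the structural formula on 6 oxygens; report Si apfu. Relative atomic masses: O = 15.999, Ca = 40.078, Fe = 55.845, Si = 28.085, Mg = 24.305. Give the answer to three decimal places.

12.47 wt% MgO ÷ 40.304 g/mol = 0.30940 mol, giving 0.30940 Mg and 0.30940 O.
9.58 wt% FeO ÷ 71.844 g/mol = 0.13334 mol, giving 0.13334 Fe and 0.13334 O.
24.92 wt% CaO ÷ 56.077 g/mol = 0.44439 mol, giving 0.44439 Ca and 0.44439 O.
53.25 wt% SiO2 ÷ 60.083 g/mol = 0.88627 mol, giving 0.88627 Si and 1.77254 O.
Oxygen sums to 2.65967; scaling by 6/2.65967 = 2.25592 puts the formula on 6 O.
Si: 0.88627 × 2.25592 = 1.999 atoms per formula unit.

1.999 Si apfu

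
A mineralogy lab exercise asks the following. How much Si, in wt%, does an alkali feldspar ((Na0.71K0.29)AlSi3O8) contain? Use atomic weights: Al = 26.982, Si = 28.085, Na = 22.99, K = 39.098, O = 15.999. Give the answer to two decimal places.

M((Na0.71K0.29)AlSi3O8) = 266.890 g/mol.
Si contributes 3 × 28.085 = 84.255 g per mole.
84.255/266.890 = 0.3157 → 31.57%.

31.57 wt%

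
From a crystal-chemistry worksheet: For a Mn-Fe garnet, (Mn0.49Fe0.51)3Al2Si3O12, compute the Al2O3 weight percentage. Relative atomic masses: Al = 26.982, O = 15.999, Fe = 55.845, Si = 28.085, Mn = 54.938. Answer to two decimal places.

20.54 wt%

Formula mass = 496.409 g/mol.
2 Al → 1.0000 mol Al2O3 per formula unit; M(Al2O3) = 101.961, so Al2O3 mass = 101.961 g.
101.961/496.409 × 100 = 20.54 wt%.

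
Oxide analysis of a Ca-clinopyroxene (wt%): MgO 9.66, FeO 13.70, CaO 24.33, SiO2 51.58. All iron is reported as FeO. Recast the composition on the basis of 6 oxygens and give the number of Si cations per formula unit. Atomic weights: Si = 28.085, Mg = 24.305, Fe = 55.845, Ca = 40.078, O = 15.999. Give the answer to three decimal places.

MgO: 9.66/40.304 = 0.23968 mol → 0.23968 mol Mg, 0.23968 mol O.
FeO: 13.70/71.844 = 0.19069 mol → 0.19069 mol Fe, 0.19069 mol O.
CaO: 24.33/56.077 = 0.43387 mol → 0.43387 mol Ca, 0.43387 mol O.
SiO2: 51.58/60.083 = 0.85848 mol → 0.85848 mol Si, 1.71696 mol O.
Total oxygen = 2.58120 mol. Normalization factor = 6/2.58120 = 2.32450.
Si per 6 O = 0.85848 × 2.32450 = 1.996.

1.996 Si apfu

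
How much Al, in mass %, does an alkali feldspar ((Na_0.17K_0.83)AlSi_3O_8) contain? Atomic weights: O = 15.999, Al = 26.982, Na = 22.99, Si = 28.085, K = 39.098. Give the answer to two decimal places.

9.79 mass %

Formula mass = 0.17*22.99 + 0.83*39.098 + 1*26.982 + 3*28.085 + 8*15.999 = 275.589 g/mol, of which 26.982 g is Al.
So Al makes up 26.982/275.589 = 0.0979 of the mass, i.e. 9.79%.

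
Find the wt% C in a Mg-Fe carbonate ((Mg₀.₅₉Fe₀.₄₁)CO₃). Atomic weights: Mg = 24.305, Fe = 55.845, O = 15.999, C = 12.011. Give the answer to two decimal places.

Molar mass of (Mg₀.₅₉Fe₀.₄₁)CO₃: 0.59·24.305 + 0.41·55.845 + 1·12.011 + 3·15.999 = 97.244 g/mol.
Mass of C per formula unit: 1 × 12.011 = 12.011 g.
Weight fraction C = 12.011 / 97.244 = 0.1235.

12.35 wt%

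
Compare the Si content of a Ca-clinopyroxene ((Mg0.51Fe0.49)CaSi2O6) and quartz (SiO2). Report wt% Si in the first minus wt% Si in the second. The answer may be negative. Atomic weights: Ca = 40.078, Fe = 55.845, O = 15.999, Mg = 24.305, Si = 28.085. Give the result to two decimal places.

-22.53 percentage points

Si in (Mg0.51Fe0.49)CaSi2O6: molar mass 232.002 g/mol; 2×28.085 = 56.170 g → 24.21 wt%.
Si in SiO2: molar mass 60.083 g/mol; 1×28.085 = 28.085 g → 46.74 wt%.
Difference = 24.21 − 46.74 = -22.53 percentage points.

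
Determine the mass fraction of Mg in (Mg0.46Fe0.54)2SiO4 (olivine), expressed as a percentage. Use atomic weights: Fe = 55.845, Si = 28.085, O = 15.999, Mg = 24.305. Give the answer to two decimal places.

12.80 mass %

M((Mg0.46Fe0.54)2SiO4) = 174.754 g/mol.
Mg contributes 0.92 × 24.305 = 22.361 g per mole.
22.361/174.754 = 0.1280 → 12.80%.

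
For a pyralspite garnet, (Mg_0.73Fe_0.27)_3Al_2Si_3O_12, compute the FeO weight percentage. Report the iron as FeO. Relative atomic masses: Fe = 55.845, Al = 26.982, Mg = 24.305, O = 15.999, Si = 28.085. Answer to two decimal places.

Molar mass of (Mg_0.73Fe_0.27)_3Al_2Si_3O_12 = 2.19·24.305 + 0.81·55.845 + 2·26.982 + 3·28.085 + 12·15.999 = 428.669 g/mol.
Each formula unit contains 0.81 Fe, equivalent to 0.81/1 = 0.8100 mol FeO.
M(FeO) = 1×55.845 + 1×15.999 = 71.844 g/mol.
Mass of FeO per formula unit = 0.8100 × 71.844 = 58.194 g.
FeO wt% = 58.194 / 428.669 × 100 = 13.58%.

13.58 wt%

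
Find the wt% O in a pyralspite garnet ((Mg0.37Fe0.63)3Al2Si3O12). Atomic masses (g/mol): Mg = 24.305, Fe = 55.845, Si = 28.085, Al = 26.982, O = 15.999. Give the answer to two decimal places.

41.49 wt%

M((Mg0.37Fe0.63)3Al2Si3O12) = 462.733 g/mol.
O contributes 12 × 15.999 = 191.988 g per mole.
191.988/462.733 = 0.4149 → 41.49%.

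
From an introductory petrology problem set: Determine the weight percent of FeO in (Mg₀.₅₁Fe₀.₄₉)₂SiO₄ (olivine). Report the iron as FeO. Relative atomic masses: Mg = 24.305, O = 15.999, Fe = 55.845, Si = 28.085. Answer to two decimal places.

M((Mg₀.₅₁Fe₀.₄₉)₂SiO₄) = 171.600 g/mol; M(FeO) = 71.844 g/mol.
Moles FeO per formula unit = 0.98 Fe ÷ 1 = 0.9800.
FeO fraction = (0.9800 × 71.844) / 171.600 = 70.407/171.600 = 0.4103.

41.03 wt%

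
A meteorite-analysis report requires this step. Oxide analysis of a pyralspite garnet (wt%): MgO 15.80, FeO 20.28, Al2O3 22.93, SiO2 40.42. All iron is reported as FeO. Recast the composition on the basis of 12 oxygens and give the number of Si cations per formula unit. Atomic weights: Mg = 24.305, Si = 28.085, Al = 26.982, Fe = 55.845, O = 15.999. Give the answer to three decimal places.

MgO: 15.80/40.304 = 0.39202 mol → 0.39202 mol Mg, 0.39202 mol O.
FeO: 20.28/71.844 = 0.28228 mol → 0.28228 mol Fe, 0.28228 mol O.
Al2O3: 22.93/101.961 = 0.22489 mol → 0.44978 mol Al, 0.67467 mol O.
SiO2: 40.42/60.083 = 0.67274 mol → 0.67274 mol Si, 1.34548 mol O.
Total oxygen = 2.69445 mol. Normalization factor = 12/2.69445 = 4.45360.
Si per 12 O = 0.67274 × 4.45360 = 2.996.

2.996 Si apfu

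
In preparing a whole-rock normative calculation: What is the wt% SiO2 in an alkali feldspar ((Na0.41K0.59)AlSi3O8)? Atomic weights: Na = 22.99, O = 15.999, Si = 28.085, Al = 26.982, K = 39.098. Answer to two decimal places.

Formula mass = 271.723 g/mol.
3 Si → 3.0000 mol SiO2 per formula unit; M(SiO2) = 60.083, so SiO2 mass = 180.249 g.
180.249/271.723 × 100 = 66.34 wt%.

66.34 wt%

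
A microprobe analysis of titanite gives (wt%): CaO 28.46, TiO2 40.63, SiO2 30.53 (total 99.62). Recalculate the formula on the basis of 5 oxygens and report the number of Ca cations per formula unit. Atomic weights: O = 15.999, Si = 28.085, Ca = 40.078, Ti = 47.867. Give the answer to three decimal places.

28.46 wt% CaO ÷ 56.077 g/mol = 0.50752 mol, giving 0.50752 Ca and 0.50752 O.
40.63 wt% TiO2 ÷ 79.865 g/mol = 0.50873 mol, giving 0.50873 Ti and 1.01746 O.
30.53 wt% SiO2 ÷ 60.083 g/mol = 0.50813 mol, giving 0.50813 Si and 1.01626 O.
Oxygen sums to 2.54124; scaling by 5/2.54124 = 1.96754 puts the formula on 5 O.
Ca: 0.50752 × 1.96754 = 0.999 atoms per formula unit.

0.999 Ca apfu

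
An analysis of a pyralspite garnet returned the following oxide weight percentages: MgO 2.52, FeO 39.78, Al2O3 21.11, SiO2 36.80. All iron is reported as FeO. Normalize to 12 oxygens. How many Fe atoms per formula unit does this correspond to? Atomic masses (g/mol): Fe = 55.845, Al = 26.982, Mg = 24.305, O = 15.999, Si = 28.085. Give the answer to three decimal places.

MgO: 2.52/40.304 = 0.06252 mol → 0.06252 mol Mg, 0.06252 mol O.
FeO: 39.78/71.844 = 0.55370 mol → 0.55370 mol Fe, 0.55370 mol O.
Al2O3: 21.11/101.961 = 0.20704 mol → 0.41408 mol Al, 0.62112 mol O.
SiO2: 36.80/60.083 = 0.61249 mol → 0.61249 mol Si, 1.22498 mol O.
Total oxygen = 2.46232 mol. Normalization factor = 12/2.46232 = 4.87345.
Fe per 12 O = 0.55370 × 4.87345 = 2.698.

2.698 Fe apfu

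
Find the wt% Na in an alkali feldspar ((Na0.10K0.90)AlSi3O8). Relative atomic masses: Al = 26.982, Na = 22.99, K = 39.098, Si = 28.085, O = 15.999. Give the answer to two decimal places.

M((Na0.10K0.90)AlSi3O8) = 276.716 g/mol.
Na contributes 0.10 × 22.99 = 2.299 g per mole.
2.299/276.716 = 0.0083 → 0.83%.

0.83 wt%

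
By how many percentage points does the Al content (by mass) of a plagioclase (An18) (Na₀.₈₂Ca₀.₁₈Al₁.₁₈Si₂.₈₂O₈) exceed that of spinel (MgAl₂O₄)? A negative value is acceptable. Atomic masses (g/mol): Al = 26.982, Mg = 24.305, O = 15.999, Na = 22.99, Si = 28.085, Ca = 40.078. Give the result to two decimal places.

First mineral: 31.839 g Al in 265.096 g formula = 12.01 wt% Al.
Second mineral: 53.964 g Al in 142.265 g formula = 37.93 wt% Al.
12.01% − 37.93% gives a difference of -25.92 percentage points.

-25.92 percentage points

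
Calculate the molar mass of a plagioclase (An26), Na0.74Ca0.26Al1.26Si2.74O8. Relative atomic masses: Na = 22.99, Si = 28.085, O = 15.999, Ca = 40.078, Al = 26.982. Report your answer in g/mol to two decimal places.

M = 0.74(22.99) + 0.26(40.078) + 1.26(26.982) + 2.74(28.085) + 8(15.999)

266.38 g/mol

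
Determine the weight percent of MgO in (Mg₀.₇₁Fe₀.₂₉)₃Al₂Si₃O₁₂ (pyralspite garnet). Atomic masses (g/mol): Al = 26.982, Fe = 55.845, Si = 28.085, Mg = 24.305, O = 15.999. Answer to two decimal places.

19.94 wt%

Formula mass = 430.562 g/mol.
2.13 Mg → 2.1300 mol MgO per formula unit; M(MgO) = 40.304, so MgO mass = 85.848 g.
85.848/430.562 × 100 = 19.94 wt%.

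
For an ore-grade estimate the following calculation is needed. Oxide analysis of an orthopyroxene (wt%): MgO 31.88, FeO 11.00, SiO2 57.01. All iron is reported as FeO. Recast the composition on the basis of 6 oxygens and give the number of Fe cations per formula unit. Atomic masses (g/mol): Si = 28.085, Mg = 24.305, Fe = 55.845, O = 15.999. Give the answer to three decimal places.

MgO (M=40.304): mol = 0.79099; Mg = 0.79099, O = 0.79099.
FeO (M=71.844): mol = 0.15311; Fe = 0.15311, O = 0.15311.
SiO2 (M=60.083): mol = 0.94885; Si = 0.94885, O = 1.89770.
ΣO = 2.84180; factor = 6/ΣO = 2.11134.
Fe apfu = 0.15311 × 2.11134 = 0.323.

0.323 Fe apfu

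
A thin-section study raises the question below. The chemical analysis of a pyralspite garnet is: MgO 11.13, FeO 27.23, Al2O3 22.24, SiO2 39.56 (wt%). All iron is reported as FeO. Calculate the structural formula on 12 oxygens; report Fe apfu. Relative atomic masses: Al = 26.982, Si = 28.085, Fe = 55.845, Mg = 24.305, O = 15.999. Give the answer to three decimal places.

11.13 wt% MgO ÷ 40.304 g/mol = 0.27615 mol, giving 0.27615 Mg and 0.27615 O.
27.23 wt% FeO ÷ 71.844 g/mol = 0.37902 mol, giving 0.37902 Fe and 0.37902 O.
22.24 wt% Al2O3 ÷ 101.961 g/mol = 0.21812 mol, giving 0.43624 Al and 0.65436 O.
39.56 wt% SiO2 ÷ 60.083 g/mol = 0.65842 mol, giving 0.65842 Si and 1.31684 O.
Oxygen sums to 2.62637; scaling by 12/2.62637 = 4.56904 puts the formula on 12 O.
Fe: 0.37902 × 4.56904 = 1.732 atoms per formula unit.

1.732 Fe apfu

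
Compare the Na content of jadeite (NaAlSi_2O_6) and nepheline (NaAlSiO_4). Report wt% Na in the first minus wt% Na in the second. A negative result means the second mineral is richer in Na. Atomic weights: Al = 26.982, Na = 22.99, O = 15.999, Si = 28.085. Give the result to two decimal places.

-4.81 percentage points

First mineral: 22.990 g Na in 202.136 g formula = 11.37 wt% Na.
Second mineral: 22.990 g Na in 142.053 g formula = 16.18 wt% Na.
11.37% − 16.18% gives a difference of -4.81 percentage points.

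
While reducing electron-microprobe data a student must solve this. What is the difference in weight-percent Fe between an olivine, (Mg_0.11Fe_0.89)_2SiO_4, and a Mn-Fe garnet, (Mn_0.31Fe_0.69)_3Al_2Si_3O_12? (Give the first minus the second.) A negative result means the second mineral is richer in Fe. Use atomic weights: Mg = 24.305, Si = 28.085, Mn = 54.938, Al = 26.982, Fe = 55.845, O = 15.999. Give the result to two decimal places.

M((Mg_0.11Fe_0.89)_2SiO_4) = 196.832 g/mol, so wt% Fe = 99.404/196.832 × 100 = 50.50%.
M((Mn_0.31Fe_0.69)_3Al_2Si_3O_12) = 496.898 g/mol, so wt% Fe = 115.599/496.898 × 100 = 23.26%.
50.50 − 23.26 = 27.24 pp.

27.24 percentage points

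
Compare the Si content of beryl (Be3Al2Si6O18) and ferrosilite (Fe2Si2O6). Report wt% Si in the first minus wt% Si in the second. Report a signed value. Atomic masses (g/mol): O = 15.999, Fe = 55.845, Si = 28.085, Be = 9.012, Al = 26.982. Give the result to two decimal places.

M(Be3Al2Si6O18) = 537.492 g/mol, so wt% Si = 168.510/537.492 × 100 = 31.35%.
M(Fe2Si2O6) = 263.854 g/mol, so wt% Si = 56.170/263.854 × 100 = 21.29%.
31.35 − 21.29 = 10.06 pp.

10.06 percentage points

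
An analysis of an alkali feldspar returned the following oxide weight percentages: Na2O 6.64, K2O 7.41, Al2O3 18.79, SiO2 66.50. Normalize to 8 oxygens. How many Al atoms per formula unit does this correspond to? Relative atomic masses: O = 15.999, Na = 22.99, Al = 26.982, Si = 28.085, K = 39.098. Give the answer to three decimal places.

0.999 Al apfu

6.64 wt% Na2O ÷ 61.979 g/mol = 0.10713 mol, giving 0.21426 Na and 0.10713 O.
7.41 wt% K2O ÷ 94.195 g/mol = 0.07867 mol, giving 0.15734 K and 0.07867 O.
18.79 wt% Al2O3 ÷ 101.961 g/mol = 0.18429 mol, giving 0.36858 Al and 0.55287 O.
66.50 wt% SiO2 ÷ 60.083 g/mol = 1.10680 mol, giving 1.10680 Si and 2.21360 O.
Oxygen sums to 2.95227; scaling by 8/2.95227 = 2.70978 puts the formula on 8 O.
Al: 0.36858 × 2.70978 = 0.999 atoms per formula unit.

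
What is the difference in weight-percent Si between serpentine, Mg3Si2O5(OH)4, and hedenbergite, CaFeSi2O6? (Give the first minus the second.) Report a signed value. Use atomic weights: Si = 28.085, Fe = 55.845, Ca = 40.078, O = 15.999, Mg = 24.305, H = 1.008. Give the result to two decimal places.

-2.37 percentage points

M(Mg3Si2O5(OH)4) = 277.108 g/mol, so wt% Si = 56.170/277.108 × 100 = 20.27%.
M(CaFeSi2O6) = 248.087 g/mol, so wt% Si = 56.170/248.087 × 100 = 22.64%.
20.27 − 22.64 = -2.37 pp.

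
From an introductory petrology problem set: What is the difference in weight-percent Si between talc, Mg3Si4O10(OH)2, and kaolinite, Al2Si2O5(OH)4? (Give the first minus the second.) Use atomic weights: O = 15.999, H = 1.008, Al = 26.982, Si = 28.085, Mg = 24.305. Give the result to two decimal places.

First mineral: 112.340 g Si in 379.259 g formula = 29.62 wt% Si.
Second mineral: 56.170 g Si in 258.157 g formula = 21.76 wt% Si.
29.62% − 21.76% gives a difference of 7.86 percentage points.

7.86 percentage points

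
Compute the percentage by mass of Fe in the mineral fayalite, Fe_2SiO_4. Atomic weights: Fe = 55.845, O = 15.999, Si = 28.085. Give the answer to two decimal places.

54.81 wt%

M(Fe_2SiO_4) = 203.771 g/mol.
Fe contributes 2 × 55.845 = 111.690 g per mole.
111.690/203.771 = 0.5481 → 54.81%.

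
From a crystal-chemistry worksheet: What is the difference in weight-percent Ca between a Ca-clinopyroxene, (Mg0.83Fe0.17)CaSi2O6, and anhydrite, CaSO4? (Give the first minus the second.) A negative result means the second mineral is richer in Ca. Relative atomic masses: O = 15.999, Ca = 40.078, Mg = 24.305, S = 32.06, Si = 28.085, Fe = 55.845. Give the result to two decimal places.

M((Mg0.83Fe0.17)CaSi2O6) = 221.909 g/mol, so wt% Ca = 40.078/221.909 × 100 = 18.06%.
M(CaSO4) = 136.134 g/mol, so wt% Ca = 40.078/136.134 × 100 = 29.44%.
18.06 − 29.44 = -11.38 pp.

-11.38 percentage points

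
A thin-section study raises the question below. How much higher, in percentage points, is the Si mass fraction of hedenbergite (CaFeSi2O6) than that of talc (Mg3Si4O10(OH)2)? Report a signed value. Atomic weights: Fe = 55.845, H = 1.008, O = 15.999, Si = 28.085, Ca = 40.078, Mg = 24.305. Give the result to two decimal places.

-6.98 percentage points

First mineral: 56.170 g Si in 248.087 g formula = 22.64 wt% Si.
Second mineral: 112.340 g Si in 379.259 g formula = 29.62 wt% Si.
22.64% − 29.62% gives a difference of -6.98 percentage points.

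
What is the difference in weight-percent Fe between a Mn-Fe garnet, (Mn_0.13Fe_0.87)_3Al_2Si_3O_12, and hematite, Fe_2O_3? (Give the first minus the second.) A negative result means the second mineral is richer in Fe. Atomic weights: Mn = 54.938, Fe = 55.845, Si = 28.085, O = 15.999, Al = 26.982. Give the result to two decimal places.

-40.64 percentage points

Fe in (Mn_0.13Fe_0.87)_3Al_2Si_3O_12: molar mass 497.388 g/mol; 2.61×55.845 = 145.755 g → 29.30 wt%.
Fe in Fe_2O_3: molar mass 159.687 g/mol; 2×55.845 = 111.690 g → 69.94 wt%.
Difference = 29.30 − 69.94 = -40.64 percentage points.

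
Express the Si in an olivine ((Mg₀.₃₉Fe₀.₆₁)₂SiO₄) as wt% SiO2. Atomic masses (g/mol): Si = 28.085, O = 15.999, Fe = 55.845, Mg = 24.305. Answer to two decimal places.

33.53 wt%

Molar mass of (Mg₀.₃₉Fe₀.₆₁)₂SiO₄ = 0.78·24.305 + 1.22·55.845 + 1·28.085 + 4·15.999 = 179.170 g/mol.
Each formula unit contains 1 Si, equivalent to 1/1 = 1.0000 mol SiO2.
M(SiO2) = 1×28.085 + 2×15.999 = 60.083 g/mol.
Mass of SiO2 per formula unit = 1.0000 × 60.083 = 60.083 g.
SiO2 wt% = 60.083 / 179.170 × 100 = 33.53%.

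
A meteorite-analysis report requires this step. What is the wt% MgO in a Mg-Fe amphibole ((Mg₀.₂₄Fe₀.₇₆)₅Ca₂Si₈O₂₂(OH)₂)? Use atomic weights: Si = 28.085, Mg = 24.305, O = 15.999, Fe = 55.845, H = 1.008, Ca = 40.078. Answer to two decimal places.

M((Mg₀.₂₄Fe₀.₇₆)₅Ca₂Si₈O₂₂(OH)₂) = 932.205 g/mol; M(MgO) = 40.304 g/mol.
Moles MgO per formula unit = 1.20 Mg ÷ 1 = 1.2000.
MgO fraction = (1.2000 × 40.304) / 932.205 = 48.365/932.205 = 0.0519.

5.19 wt%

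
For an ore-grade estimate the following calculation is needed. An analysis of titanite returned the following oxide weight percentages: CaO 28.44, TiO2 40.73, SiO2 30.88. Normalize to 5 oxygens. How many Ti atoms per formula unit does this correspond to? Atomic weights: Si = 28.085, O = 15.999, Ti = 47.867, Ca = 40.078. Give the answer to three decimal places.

CaO: 28.44/56.077 = 0.50716 mol → 0.50716 mol Ca, 0.50716 mol O.
TiO2: 40.73/79.865 = 0.50999 mol → 0.50999 mol Ti, 1.01998 mol O.
SiO2: 30.88/60.083 = 0.51396 mol → 0.51396 mol Si, 1.02792 mol O.
Total oxygen = 2.55506 mol. Normalization factor = 5/2.55506 = 1.95690.
Ti per 5 O = 0.50999 × 1.95690 = 0.998.

0.998 Ti apfu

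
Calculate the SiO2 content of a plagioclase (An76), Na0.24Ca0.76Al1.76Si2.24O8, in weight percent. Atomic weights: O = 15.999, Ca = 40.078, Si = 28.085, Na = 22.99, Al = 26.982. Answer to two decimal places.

49.05 wt%

Molar mass of Na0.24Ca0.76Al1.76Si2.24O8 = 0.24×22.99 + 0.76×40.078 + 1.76×26.982 + 2.24×28.085 + 8×15.999 = 274.368 g/mol.
Each formula unit contains 2.24 Si, equivalent to 2.24/1 = 2.2400 mol SiO2.
M(SiO2) = 1×28.085 + 2×15.999 = 60.083 g/mol.
Mass of SiO2 per formula unit = 2.2400 × 60.083 = 134.586 g.
SiO2 wt% = 134.586 / 274.368 × 100 = 49.05%.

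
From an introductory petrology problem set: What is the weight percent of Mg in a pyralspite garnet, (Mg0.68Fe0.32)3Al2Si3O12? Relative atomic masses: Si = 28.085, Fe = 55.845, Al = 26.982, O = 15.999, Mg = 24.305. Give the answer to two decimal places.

Molar mass of (Mg0.68Fe0.32)3Al2Si3O12: 2.04·24.305 + 0.96·55.845 + 2·26.982 + 3·28.085 + 12·15.999 = 433.400 g/mol.
Mass of Mg per formula unit: 2.04 × 24.305 = 49.582 g.
Weight fraction Mg = 49.582 / 433.400 = 0.1144.

11.44 wt%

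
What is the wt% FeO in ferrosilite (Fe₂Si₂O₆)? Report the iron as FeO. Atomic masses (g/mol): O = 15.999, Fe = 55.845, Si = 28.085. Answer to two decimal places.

Formula mass = 263.854 g/mol.
2 Fe → 2.0000 mol FeO per formula unit; M(FeO) = 71.844, so FeO mass = 143.688 g.
143.688/263.854 × 100 = 54.46 wt%.

54.46 wt%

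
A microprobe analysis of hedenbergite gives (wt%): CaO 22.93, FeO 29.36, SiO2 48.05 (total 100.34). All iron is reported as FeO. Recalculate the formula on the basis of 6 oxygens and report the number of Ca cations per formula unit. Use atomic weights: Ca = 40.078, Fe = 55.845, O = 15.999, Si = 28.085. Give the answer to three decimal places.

22.93 wt% CaO ÷ 56.077 g/mol = 0.40890 mol, giving 0.40890 Ca and 0.40890 O.
29.36 wt% FeO ÷ 71.844 g/mol = 0.40866 mol, giving 0.40866 Fe and 0.40866 O.
48.05 wt% SiO2 ÷ 60.083 g/mol = 0.79973 mol, giving 0.79973 Si and 1.59946 O.
Oxygen sums to 2.41702; scaling by 6/2.41702 = 2.48240 puts the formula on 6 O.
Ca: 0.40890 × 2.48240 = 1.015 atoms per formula unit.

1.015 Ca apfu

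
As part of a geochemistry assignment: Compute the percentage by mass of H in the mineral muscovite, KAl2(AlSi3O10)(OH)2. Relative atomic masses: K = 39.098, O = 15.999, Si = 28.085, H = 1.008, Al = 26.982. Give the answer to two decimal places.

Formula mass = 1*39.098 + 3*26.982 + 3*28.085 + 12*15.999 + 2*1.008 = 398.303 g/mol, of which 2.016 g is H.
So H makes up 2.016/398.303 = 0.0051 of the mass, i.e. 0.51%.

0.51 mass %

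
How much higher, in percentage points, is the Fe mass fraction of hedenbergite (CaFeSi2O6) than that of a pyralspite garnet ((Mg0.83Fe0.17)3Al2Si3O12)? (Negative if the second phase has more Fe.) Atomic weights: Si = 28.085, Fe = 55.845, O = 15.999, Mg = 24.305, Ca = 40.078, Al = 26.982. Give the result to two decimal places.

15.72 percentage points

M(CaFeSi2O6) = 248.087 g/mol, so wt% Fe = 55.845/248.087 × 100 = 22.51%.
M((Mg0.83Fe0.17)3Al2Si3O12) = 419.207 g/mol, so wt% Fe = 28.481/419.207 × 100 = 6.79%.
22.51 − 6.79 = 15.72 pp.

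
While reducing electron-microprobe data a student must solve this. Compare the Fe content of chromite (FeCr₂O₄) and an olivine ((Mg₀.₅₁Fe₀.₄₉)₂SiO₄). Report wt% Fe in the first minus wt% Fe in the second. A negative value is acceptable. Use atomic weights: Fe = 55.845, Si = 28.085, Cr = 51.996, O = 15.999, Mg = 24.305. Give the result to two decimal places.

-6.94 percentage points

Fe in FeCr₂O₄: molar mass 223.833 g/mol; 1×55.845 = 55.845 g → 24.95 wt%.
Fe in (Mg₀.₅₁Fe₀.₄₉)₂SiO₄: molar mass 171.600 g/mol; 0.98×55.845 = 54.728 g → 31.89 wt%.
Difference = 24.95 − 31.89 = -6.94 percentage points.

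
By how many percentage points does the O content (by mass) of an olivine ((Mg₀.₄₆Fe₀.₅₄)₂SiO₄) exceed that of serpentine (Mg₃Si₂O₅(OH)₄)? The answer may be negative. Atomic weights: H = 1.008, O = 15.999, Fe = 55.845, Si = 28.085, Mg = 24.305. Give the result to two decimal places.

O in (Mg₀.₄₆Fe₀.₅₄)₂SiO₄: molar mass 174.754 g/mol; 4×15.999 = 63.996 g → 36.62 wt%.
O in Mg₃Si₂O₅(OH)₄: molar mass 277.108 g/mol; 9×15.999 = 143.991 g → 51.96 wt%.
Difference = 36.62 − 51.96 = -15.34 percentage points.

-15.34 percentage points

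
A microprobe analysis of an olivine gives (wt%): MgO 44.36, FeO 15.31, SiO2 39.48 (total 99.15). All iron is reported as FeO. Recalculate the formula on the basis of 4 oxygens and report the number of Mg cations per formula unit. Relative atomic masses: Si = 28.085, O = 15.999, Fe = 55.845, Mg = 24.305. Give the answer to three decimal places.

1.675 Mg apfu

MgO: 44.36/40.304 = 1.10064 mol → 1.10064 mol Mg, 1.10064 mol O.
FeO: 15.31/71.844 = 0.21310 mol → 0.21310 mol Fe, 0.21310 mol O.
SiO2: 39.48/60.083 = 0.65709 mol → 0.65709 mol Si, 1.31418 mol O.
Total oxygen = 2.62792 mol. Normalization factor = 4/2.62792 = 1.52212.
Mg per 4 O = 1.10064 × 1.52212 = 1.675.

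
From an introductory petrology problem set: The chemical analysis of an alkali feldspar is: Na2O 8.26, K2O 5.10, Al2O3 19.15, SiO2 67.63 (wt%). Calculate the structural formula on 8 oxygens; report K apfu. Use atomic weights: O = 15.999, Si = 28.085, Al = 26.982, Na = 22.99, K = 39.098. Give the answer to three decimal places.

0.289 K apfu

Na2O: 8.26/61.979 = 0.13327 mol → 0.26654 mol Na, 0.13327 mol O.
K2O: 5.10/94.195 = 0.05414 mol → 0.10828 mol K, 0.05414 mol O.
Al2O3: 19.15/101.961 = 0.18782 mol → 0.37564 mol Al, 0.56346 mol O.
SiO2: 67.63/60.083 = 1.12561 mol → 1.12561 mol Si, 2.25122 mol O.
Total oxygen = 3.00209 mol. Normalization factor = 8/3.00209 = 2.66481.
K per 8 O = 0.10828 × 2.66481 = 0.289.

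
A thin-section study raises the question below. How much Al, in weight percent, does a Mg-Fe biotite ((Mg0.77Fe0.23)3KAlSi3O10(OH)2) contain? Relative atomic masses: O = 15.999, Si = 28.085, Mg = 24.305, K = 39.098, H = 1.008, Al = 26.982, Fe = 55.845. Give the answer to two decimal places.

Molar mass of (Mg0.77Fe0.23)3KAlSi3O10(OH)2: 2.31*24.305 + 0.69*55.845 + 1*39.098 + 1*26.982 + 3*28.085 + 12*15.999 + 2*1.008 = 439.017 g/mol.
Mass of Al per formula unit: 1 × 26.982 = 26.982 g.
Weight fraction Al = 26.982 / 439.017 = 0.0615.

6.15 weight percent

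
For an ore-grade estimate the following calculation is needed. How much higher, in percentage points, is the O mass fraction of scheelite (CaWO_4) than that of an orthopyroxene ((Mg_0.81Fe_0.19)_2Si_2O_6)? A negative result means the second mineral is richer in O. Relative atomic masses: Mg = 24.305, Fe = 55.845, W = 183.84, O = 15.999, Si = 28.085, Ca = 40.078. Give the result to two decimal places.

-22.89 percentage points

M(CaWO_4) = 287.914 g/mol, so wt% O = 63.996/287.914 × 100 = 22.23%.
M((Mg_0.81Fe_0.19)_2Si_2O_6) = 212.759 g/mol, so wt% O = 95.994/212.759 × 100 = 45.12%.
22.23 − 45.12 = -22.89 pp.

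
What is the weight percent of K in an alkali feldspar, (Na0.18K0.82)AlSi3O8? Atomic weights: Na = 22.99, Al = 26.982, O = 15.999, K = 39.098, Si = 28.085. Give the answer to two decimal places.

M((Na0.18K0.82)AlSi3O8) = 275.428 g/mol.
K contributes 0.82 × 39.098 = 32.060 g per mole.
32.060/275.428 = 0.1164 → 11.64%.

11.64 mass %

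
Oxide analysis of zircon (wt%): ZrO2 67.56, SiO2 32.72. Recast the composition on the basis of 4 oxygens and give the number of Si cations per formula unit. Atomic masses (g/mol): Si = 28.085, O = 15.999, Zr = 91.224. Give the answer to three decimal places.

0.997 Si apfu

67.56 wt% ZrO2 ÷ 123.222 g/mol = 0.54828 mol, giving 0.54828 Zr and 1.09656 O.
32.72 wt% SiO2 ÷ 60.083 g/mol = 0.54458 mol, giving 0.54458 Si and 1.08916 O.
Oxygen sums to 2.18572; scaling by 4/2.18572 = 1.83006 puts the formula on 4 O.
Si: 0.54458 × 1.83006 = 0.997 atoms per formula unit.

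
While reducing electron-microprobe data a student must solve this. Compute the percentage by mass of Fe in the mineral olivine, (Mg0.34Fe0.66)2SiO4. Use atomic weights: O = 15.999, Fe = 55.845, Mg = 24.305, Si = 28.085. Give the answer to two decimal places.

Formula mass = 0.68×24.305 + 1.32×55.845 + 1×28.085 + 4×15.999 = 182.324 g/mol, of which 73.715 g is Fe.
So Fe makes up 73.715/182.324 = 0.4043 of the mass, i.e. 40.43%.

40.43 mass %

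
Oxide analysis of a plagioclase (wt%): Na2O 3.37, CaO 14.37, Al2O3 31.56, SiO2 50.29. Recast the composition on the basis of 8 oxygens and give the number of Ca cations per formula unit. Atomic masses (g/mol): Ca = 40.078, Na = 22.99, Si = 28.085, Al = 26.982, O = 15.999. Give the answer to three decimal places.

0.704 Ca apfu

Na2O (M=61.979): mol = 0.05437; Na = 0.10874, O = 0.05437.
CaO (M=56.077): mol = 0.25625; Ca = 0.25625, O = 0.25625.
Al2O3 (M=101.961): mol = 0.30953; Al = 0.61906, O = 0.92859.
SiO2 (M=60.083): mol = 0.83701; Si = 0.83701, O = 1.67402.
ΣO = 2.91323; factor = 8/ΣO = 2.74609.
Ca apfu = 0.25625 × 2.74609 = 0.704.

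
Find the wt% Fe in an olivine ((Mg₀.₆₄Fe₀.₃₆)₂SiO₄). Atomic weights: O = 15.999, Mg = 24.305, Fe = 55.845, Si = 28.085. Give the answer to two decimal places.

Formula mass = 1.28×24.305 + 0.72×55.845 + 1×28.085 + 4×15.999 = 163.400 g/mol, of which 40.208 g is Fe.
So Fe makes up 40.208/163.400 = 0.2461 of the mass, i.e. 24.61%.

24.61 wt%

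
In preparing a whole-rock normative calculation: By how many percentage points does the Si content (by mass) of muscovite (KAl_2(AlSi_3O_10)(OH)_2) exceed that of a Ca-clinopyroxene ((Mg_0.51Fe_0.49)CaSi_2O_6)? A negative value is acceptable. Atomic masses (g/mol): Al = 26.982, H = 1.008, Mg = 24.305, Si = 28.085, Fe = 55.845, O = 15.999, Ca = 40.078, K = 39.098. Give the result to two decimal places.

M(KAl_2(AlSi_3O_10)(OH)_2) = 398.303 g/mol, so wt% Si = 84.255/398.303 × 100 = 21.15%.
M((Mg_0.51Fe_0.49)CaSi_2O_6) = 232.002 g/mol, so wt% Si = 56.170/232.002 × 100 = 24.21%.
21.15 − 24.21 = -3.06 pp.

-3.06 percentage points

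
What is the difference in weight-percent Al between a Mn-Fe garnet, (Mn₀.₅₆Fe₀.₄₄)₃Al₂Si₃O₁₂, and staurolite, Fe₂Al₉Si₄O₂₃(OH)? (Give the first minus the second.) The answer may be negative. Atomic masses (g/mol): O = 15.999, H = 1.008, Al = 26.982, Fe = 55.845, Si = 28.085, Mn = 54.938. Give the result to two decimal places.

M((Mn₀.₅₆Fe₀.₄₄)₃Al₂Si₃O₁₂) = 496.218 g/mol, so wt% Al = 53.964/496.218 × 100 = 10.88%.
M(Fe₂Al₉Si₄O₂₃(OH)) = 851.852 g/mol, so wt% Al = 242.838/851.852 × 100 = 28.51%.
10.88 − 28.51 = -17.63 pp.

-17.63 percentage points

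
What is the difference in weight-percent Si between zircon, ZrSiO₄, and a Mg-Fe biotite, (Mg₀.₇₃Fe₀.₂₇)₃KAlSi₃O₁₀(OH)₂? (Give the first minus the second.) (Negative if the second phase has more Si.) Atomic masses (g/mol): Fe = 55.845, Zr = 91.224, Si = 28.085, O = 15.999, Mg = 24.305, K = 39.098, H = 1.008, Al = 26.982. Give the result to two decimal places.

-3.71 percentage points

M(ZrSiO₄) = 183.305 g/mol, so wt% Si = 28.085/183.305 × 100 = 15.32%.
M((Mg₀.₇₃Fe₀.₂₇)₃KAlSi₃O₁₀(OH)₂) = 442.801 g/mol, so wt% Si = 84.255/442.801 × 100 = 19.03%.
15.32 − 19.03 = -3.71 pp.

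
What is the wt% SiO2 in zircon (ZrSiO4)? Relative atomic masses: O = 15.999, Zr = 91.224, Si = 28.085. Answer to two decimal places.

Formula mass = 183.305 g/mol.
1 Si → 1.0000 mol SiO2 per formula unit; M(SiO2) = 60.083, so SiO2 mass = 60.083 g.
60.083/183.305 × 100 = 32.78 wt%.

32.78 wt%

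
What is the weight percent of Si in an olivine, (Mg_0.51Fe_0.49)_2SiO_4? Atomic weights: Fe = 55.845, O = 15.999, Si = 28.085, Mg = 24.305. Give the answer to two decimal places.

Formula mass = 1.02×24.305 + 0.98×55.845 + 1×28.085 + 4×15.999 = 171.600 g/mol, of which 28.085 g is Si.
So Si makes up 28.085/171.600 = 0.1637 of the mass, i.e. 16.37%.

16.37 wt%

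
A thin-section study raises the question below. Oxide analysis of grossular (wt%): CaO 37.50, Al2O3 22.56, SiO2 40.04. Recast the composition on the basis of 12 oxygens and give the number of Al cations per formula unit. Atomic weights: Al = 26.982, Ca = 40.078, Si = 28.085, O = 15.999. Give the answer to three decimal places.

1.992 Al apfu

CaO (M=56.077): mol = 0.66872; Ca = 0.66872, O = 0.66872.
Al2O3 (M=101.961): mol = 0.22126; Al = 0.44252, O = 0.66378.
SiO2 (M=60.083): mol = 0.66641; Si = 0.66641, O = 1.33282.
ΣO = 2.66532; factor = 12/ΣO = 4.50227.
Al apfu = 0.44252 × 4.50227 = 1.992.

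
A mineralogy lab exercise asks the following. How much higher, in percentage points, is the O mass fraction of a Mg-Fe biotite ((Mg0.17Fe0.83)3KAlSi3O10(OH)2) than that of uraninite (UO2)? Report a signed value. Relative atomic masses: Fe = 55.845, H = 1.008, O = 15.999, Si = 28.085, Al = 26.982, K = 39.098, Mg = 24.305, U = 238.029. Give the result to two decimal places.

First mineral: 191.988 g O in 495.789 g formula = 38.72 wt% O.
Second mineral: 31.998 g O in 270.027 g formula = 11.85 wt% O.
38.72% − 11.85% gives a difference of 26.87 percentage points.

26.87 percentage points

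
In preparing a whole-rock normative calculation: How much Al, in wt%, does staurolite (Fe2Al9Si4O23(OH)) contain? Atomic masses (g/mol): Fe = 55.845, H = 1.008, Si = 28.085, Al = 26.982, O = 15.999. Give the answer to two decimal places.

28.51 wt%

Molar mass of Fe2Al9Si4O23(OH): 2×55.845 + 9×26.982 + 4×28.085 + 24×15.999 + 1×1.008 = 851.852 g/mol.
Mass of Al per formula unit: 9 × 26.982 = 242.838 g.
Weight fraction Al = 242.838 / 851.852 = 0.2851.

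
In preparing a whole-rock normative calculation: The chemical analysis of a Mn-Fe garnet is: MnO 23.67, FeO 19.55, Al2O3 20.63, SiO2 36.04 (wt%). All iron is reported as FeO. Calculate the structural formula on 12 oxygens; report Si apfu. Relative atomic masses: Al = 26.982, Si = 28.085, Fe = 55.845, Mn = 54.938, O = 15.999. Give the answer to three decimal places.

2.984 Si apfu

MnO (M=70.937): mol = 0.33368; Mn = 0.33368, O = 0.33368.
FeO (M=71.844): mol = 0.27212; Fe = 0.27212, O = 0.27212.
Al2O3 (M=101.961): mol = 0.20233; Al = 0.40466, O = 0.60699.
SiO2 (M=60.083): mol = 0.59984; Si = 0.59984, O = 1.19968.
ΣO = 2.41247; factor = 12/ΣO = 4.97416.
Si apfu = 0.59984 × 4.97416 = 2.984.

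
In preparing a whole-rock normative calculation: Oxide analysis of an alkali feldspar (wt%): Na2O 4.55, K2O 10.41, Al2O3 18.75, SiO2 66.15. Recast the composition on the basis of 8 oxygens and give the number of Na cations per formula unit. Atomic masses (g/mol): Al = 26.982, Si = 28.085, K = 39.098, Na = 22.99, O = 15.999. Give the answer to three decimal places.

Na2O: 4.55/61.979 = 0.07341 mol → 0.14682 mol Na, 0.07341 mol O.
K2O: 10.41/94.195 = 0.11052 mol → 0.22104 mol K, 0.11052 mol O.
Al2O3: 18.75/101.961 = 0.18389 mol → 0.36778 mol Al, 0.55167 mol O.
SiO2: 66.15/60.083 = 1.10098 mol → 1.10098 mol Si, 2.20196 mol O.
Total oxygen = 2.93756 mol. Normalization factor = 8/2.93756 = 2.72335.
Na per 8 O = 0.14682 × 2.72335 = 0.400.

0.400 Na apfu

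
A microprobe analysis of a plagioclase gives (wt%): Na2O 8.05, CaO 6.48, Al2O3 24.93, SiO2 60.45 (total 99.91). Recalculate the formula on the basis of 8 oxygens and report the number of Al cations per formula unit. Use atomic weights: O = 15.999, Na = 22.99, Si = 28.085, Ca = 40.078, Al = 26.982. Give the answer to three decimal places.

Na2O (M=61.979): mol = 0.12988; Na = 0.25976, O = 0.12988.
CaO (M=56.077): mol = 0.11556; Ca = 0.11556, O = 0.11556.
Al2O3 (M=101.961): mol = 0.24451; Al = 0.48902, O = 0.73353.
SiO2 (M=60.083): mol = 1.00611; Si = 1.00611, O = 2.01222.
ΣO = 2.99119; factor = 8/ΣO = 2.67452.
Al apfu = 0.48902 × 2.67452 = 1.308.

1.308 Al apfu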